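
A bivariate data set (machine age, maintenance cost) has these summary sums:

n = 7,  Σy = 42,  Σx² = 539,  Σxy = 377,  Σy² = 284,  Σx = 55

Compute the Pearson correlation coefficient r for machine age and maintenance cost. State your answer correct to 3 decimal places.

Sxx = Σx² − (Σx)²/n = 539 − 432.142857 = 106.857143
Sxy = Σxy − (Σx)(Σy)/n = 377 − 330 = 47
Syy = Σy² − (Σy)²/n = 284 − 252 = 32
r = Sxy/√(Sxx·Syy) = 47/√(3419.428571) = 47/58.475880 = 0.803750

0.804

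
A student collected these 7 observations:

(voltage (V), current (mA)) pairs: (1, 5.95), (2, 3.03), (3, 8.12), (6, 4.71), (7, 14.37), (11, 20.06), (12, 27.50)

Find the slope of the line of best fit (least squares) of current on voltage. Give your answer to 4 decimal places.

n = 7, Σx = 42, Σy = 83.74, Σxy = 715.88, Σx² = 364
Sxx = Σx² − (Σx)²/n = 364 − 252 = 112
Sxy = Σxy − (Σx)(Σy)/n = 715.88 − 502.44 = 213.44
b = Sxy/Sxx = 213.44/112 = 1.905714

1.9057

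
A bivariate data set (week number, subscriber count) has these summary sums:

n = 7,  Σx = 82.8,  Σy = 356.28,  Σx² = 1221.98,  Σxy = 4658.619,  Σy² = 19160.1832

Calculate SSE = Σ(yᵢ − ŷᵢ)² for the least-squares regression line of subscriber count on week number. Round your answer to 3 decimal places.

212.637

Sxx = Σx² − (Σx)²/n = 1221.98 − 979.405714 = 242.574286
Sxy = Σxy − (Σx)(Σy)/n = 4658.619 − 4214.283429 = 444.335571
Syy = Σy² − (Σy)²/n = 19160.1832 − 18133.634057 = 1026.549143
b = Sxy/Sxx = 444.335571/242.574286 = 1.831751
SSE = Syy − b·Sxy = 1026.549143 − 1.831751·444.335571 = 212.637234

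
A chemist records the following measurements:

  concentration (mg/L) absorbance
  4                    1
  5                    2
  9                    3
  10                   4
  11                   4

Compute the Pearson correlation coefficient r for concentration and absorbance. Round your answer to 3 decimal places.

n = 5, Σx = 39, Σy = 14, Σxy = 125, Σx² = 343, Σy² = 46
Sxx = Σx² − (Σx)²/n = 343 − 304.2 = 38.8
Sxy = Σxy − (Σx)(Σy)/n = 125 − 109.2 = 15.8
Syy = Σy² − (Σy)²/n = 46 − 39.2 = 6.8
r = Sxy/√(Sxx·Syy) = 15.8/√(263.84) = 15.8/16.243152 = 0.972718

0.973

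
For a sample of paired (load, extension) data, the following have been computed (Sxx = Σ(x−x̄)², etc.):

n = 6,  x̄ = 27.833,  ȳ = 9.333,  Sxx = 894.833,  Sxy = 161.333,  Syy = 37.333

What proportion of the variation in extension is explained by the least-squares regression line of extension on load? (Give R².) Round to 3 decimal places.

R² = Sxy²/(Sxx·Syy) = (161.333)²/(894.833·37.333) = 0.779133

0.779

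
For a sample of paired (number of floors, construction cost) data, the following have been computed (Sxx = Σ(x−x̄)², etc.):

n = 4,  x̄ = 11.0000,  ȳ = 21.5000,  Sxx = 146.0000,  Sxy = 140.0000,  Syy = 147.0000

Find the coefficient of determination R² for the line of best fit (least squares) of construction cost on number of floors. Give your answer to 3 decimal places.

0.913

R² = Sxy²/(Sxx·Syy) = (140)²/(146·147) = 0.913242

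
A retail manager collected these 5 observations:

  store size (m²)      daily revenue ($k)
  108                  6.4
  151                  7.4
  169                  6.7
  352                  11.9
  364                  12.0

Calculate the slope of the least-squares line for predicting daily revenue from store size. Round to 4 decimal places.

0.0232

n = 5, Σx = 1144, Σy = 44.4, Σxy = 11497.7, Σx² = 319426
Sxx = Σx² − (Σx)²/n = 319426 − 261747.2 = 57678.8
Sxy = Σxy − (Σx)(Σy)/n = 11497.7 − 10158.72 = 1338.98
b = Sxy/Sxx = 1338.98/57678.8 = 0.023214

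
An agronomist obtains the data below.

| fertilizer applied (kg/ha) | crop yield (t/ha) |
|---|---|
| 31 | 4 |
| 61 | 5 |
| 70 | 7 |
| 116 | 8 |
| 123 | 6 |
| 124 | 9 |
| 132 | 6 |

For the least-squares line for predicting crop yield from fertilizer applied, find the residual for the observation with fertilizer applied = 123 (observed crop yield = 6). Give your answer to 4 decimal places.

-1.2726

n = 7, Σx = 657, Σy = 45, Σxy = 4493, Σx² = 70967
Sxx = Σx² − (Σx)²/n = 70967 − 61664.142857 = 9302.857143
Sxy = Σxy − (Σx)(Σy)/n = 4493 − 4223.571429 = 269.428571
b = Sxy/Sxx = 269.428571/9302.857143 = 0.028962
a = ȳ − b·x̄ = 6.428571 − 0.028962·93.857143 = 3.710289
ŷ(123) = 3.710289 + 0.028962·123 = 7.272604
residual = y − ŷ = 6 − 7.272604 = -1.272604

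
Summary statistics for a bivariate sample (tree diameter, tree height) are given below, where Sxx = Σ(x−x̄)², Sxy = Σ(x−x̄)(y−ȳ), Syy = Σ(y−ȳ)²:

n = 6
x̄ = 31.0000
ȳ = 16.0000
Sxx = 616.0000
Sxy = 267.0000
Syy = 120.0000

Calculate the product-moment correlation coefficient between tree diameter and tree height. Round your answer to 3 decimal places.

r = Sxy/√(Sxx·Syy) = 267/√(73920) = 267/271.882327 = 0.982042

0.982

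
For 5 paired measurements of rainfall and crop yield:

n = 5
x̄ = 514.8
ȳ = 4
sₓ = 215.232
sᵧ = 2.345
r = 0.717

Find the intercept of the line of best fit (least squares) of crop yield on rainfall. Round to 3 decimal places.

-0.022

b = r · sᵧ/sₓ = 0.717 · 2.345/215.232 = 0.007812
a = ȳ − b·x̄ = 4 − 0.007812·514.8 = -0.021552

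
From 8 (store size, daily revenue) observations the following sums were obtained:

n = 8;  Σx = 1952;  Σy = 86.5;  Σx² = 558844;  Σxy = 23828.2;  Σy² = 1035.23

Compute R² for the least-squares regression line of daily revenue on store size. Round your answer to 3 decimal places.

Sxx = Σx² − (Σx)²/n = 558844 − 476288 = 82556
Sxy = Σxy − (Σx)(Σy)/n = 23828.2 − 21106 = 2722.2
Syy = Σy² − (Σy)²/n = 1035.23 − 935.28125 = 99.94875
R² = Sxy²/(Sxx·Syy) = (2722.2)²/(82556·99.94875) = 0.898078

0.898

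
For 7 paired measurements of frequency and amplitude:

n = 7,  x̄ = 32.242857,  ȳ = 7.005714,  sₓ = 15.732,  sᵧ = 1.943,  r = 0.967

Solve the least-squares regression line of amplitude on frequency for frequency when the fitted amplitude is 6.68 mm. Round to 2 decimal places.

b = r · sᵧ/sₓ = 0.967 · 1.943/15.732 = 0.119431
a = ȳ − b·x̄ = 7.005714 − 0.119431·32.242857 = 3.154933
Set a + b·x = 6.68: x = (6.68 − 3.154933) / 0.119431 = 29.515631

29.52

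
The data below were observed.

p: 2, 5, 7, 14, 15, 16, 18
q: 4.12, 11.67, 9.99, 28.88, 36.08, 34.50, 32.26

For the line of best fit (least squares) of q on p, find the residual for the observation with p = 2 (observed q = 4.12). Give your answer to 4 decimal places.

0.3268

n = 7, Σx = 77, Σy = 157.5, Σxy = 2214.72, Σx² = 1079
Sxx = Σx² − (Σx)²/n = 1079 − 847 = 232
Sxy = Σxy − (Σx)(Σy)/n = 2214.72 − 1732.5 = 482.22
b = Sxy/Sxx = 482.22/232 = 2.078534
a = ȳ − b·x̄ = 22.5 − 2.078534·11 = -0.363879
ŷ(2) = -0.363879 + 2.078534·2 = 3.793190
residual = y − ŷ = 4.12 − 3.793190 = 0.326810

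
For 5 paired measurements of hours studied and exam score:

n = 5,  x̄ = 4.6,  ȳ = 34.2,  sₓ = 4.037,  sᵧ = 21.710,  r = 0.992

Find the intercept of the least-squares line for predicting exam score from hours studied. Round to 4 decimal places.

b = r · sᵧ/sₓ = 0.992 · 21.71/4.037 = 5.334734
a = ȳ − b·x̄ = 34.2 − 5.334734·4.6 = 9.660225

9.6602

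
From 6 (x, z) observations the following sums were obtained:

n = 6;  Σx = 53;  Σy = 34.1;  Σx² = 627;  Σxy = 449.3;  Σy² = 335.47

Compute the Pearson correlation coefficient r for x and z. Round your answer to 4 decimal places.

Sxx = Σx² − (Σx)²/n = 627 − 468.166667 = 158.833333
Sxy = Σxy − (Σx)(Σy)/n = 449.3 − 301.216667 = 148.083333
Syy = Σy² − (Σy)²/n = 335.47 − 193.801667 = 141.668333
r = Sxy/√(Sxx·Syy) = 148.083333/√(22501.653611) = 148.083333/150.005512 = 0.987186

0.9872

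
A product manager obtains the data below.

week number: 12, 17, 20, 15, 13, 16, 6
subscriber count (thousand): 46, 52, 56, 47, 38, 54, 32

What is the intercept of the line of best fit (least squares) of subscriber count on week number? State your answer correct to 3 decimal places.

n = 7, Σx = 99, Σy = 325, Σxy = 4811, Σx² = 1519
Sxx = Σx² − (Σx)²/n = 1519 − 1400.142857 = 118.857143
Sxy = Σxy − (Σx)(Σy)/n = 4811 − 4596.428571 = 214.571429
b = Sxy/Sxx = 214.571429/118.857143 = 1.805288
a = ȳ − b·x̄ = 46.428571 − 1.805288·14.142857 = 20.896635

20.897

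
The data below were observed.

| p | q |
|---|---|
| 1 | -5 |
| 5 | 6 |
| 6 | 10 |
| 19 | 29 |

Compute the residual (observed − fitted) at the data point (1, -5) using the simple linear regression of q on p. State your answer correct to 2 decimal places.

-2.96

n = 4, Σx = 31, Σy = 40, Σxy = 636, Σx² = 423
Sxx = Σx² − (Σx)²/n = 423 − 240.25 = 182.75
Sxy = Σxy − (Σx)(Σy)/n = 636 − 310 = 326
b = Sxy/Sxx = 326/182.75 = 1.783858
a = ȳ − b·x̄ = 10 − 1.783858·7.75 = -3.824897
ŷ(1) = -3.824897 + 1.783858·1 = -2.041040
residual = y − ŷ = -5 − (-2.041040) = -2.958960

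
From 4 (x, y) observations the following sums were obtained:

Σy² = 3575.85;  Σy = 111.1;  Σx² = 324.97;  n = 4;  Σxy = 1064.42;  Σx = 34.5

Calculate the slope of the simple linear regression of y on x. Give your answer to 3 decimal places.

Sxx = Σx² − (Σx)²/n = 324.97 − 297.5625 = 27.4075
Sxy = Σxy − (Σx)(Σy)/n = 1064.42 − 958.2375 = 106.1825
b = Sxy/Sxx = 106.1825/27.4075 = 3.874213

3.874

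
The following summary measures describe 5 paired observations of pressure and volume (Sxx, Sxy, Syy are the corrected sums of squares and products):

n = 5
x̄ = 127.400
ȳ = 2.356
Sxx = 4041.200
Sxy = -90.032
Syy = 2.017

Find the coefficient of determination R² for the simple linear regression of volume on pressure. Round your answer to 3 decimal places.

R² = Sxy²/(Sxx·Syy) = (-90.032)²/(4041.2·2.017) = 0.994438

0.994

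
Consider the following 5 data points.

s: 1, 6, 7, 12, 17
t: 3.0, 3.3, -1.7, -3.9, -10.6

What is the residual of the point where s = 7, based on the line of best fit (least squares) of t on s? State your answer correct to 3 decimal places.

n = 5, Σx = 43, Σy = -9.9, Σxy = -216.1, Σx² = 519
Sxx = Σx² − (Σx)²/n = 519 − 369.8 = 149.2
Sxy = Σxy − (Σx)(Σy)/n = -216.1 − (-85.14) = -130.96
b = Sxy/Sxx = -130.96/149.2 = -0.877748
a = ȳ − b·x̄ = -1.98 − (-0.877748)·8.6 = 5.568633
ŷ(7) = 5.568633 + (-0.877748)·7 = -0.575603
residual = y − ŷ = -1.7 − (-0.575603) = -1.124397

-1.124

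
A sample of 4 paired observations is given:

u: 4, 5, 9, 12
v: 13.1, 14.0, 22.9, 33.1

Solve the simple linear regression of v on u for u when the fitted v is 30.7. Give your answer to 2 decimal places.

11.47

n = 4, Σx = 30, Σy = 83.1, Σxy = 725.7, Σx² = 266
Sxx = Σx² − (Σx)²/n = 266 − 225 = 41
Sxy = Σxy − (Σx)(Σy)/n = 725.7 − 623.25 = 102.45
b = Sxy/Sxx = 102.45/41 = 2.498780
a = ȳ − b·x̄ = 20.775 − 2.498780·7.5 = 2.034146
Set a + b·x = 30.7: x = (30.7 − 2.034146) / 2.498780 = 11.471938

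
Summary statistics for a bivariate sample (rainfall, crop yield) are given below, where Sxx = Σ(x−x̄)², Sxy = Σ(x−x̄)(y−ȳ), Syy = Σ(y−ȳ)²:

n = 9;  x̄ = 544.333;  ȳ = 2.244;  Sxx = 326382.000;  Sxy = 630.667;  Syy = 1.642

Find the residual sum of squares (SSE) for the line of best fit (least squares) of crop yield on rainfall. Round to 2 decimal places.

b = Sxy/Sxx = 630.667/326382 = 0.001932
SSE = Syy − b·Sxy = 1.642 − 0.001932·630.667 = 0.423364

0.42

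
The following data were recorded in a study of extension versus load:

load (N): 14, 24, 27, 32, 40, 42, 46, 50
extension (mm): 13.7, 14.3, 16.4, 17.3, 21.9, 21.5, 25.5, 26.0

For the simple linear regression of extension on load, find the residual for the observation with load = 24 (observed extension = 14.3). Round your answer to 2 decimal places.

-1.33

n = 8, Σx = 275, Σy = 156.6, Σxy = 5783.4, Σx² = 10505
Sxx = Σx² − (Σx)²/n = 10505 − 9453.125 = 1051.875
Sxy = Σxy − (Σx)(Σy)/n = 5783.4 − 5383.125 = 400.275
b = Sxy/Sxx = 400.275/1051.875 = 0.380535
a = ȳ − b·x̄ = 19.575 − 0.380535·34.375 = 6.494118
ŷ(24) = 6.494118 + 0.380535·24 = 15.626952
residual = y − ŷ = 14.3 − 15.626952 = -1.326952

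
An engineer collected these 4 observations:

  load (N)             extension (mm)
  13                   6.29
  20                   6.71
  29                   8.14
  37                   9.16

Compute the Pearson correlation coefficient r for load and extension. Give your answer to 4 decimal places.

0.9893

n = 4, Σx = 99, Σy = 30.3, Σxy = 790.95, Σx² = 2779, Σy² = 234.7534
Sxx = Σx² − (Σx)²/n = 2779 − 2450.25 = 328.75
Sxy = Σxy − (Σx)(Σy)/n = 790.95 − 749.925 = 41.025
Syy = Σy² − (Σy)²/n = 234.7534 − 229.5225 = 5.2309
r = Sxy/√(Sxx·Syy) = 41.025/√(1719.658375) = 41.025/41.468764 = 0.989299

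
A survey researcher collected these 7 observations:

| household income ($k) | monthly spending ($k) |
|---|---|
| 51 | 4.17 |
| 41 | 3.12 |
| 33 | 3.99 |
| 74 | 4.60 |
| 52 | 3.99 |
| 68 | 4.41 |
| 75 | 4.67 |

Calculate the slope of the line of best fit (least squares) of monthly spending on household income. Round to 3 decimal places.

n = 7, Σx = 394, Σy = 28.95, Σxy = 1670.27, Σx² = 23800
Sxx = Σx² − (Σx)²/n = 23800 − 22176.571429 = 1623.428571
Sxy = Σxy − (Σx)(Σy)/n = 1670.27 − 1629.471429 = 40.798571
b = Sxy/Sxx = 40.798571/1623.428571 = 0.025131

0.025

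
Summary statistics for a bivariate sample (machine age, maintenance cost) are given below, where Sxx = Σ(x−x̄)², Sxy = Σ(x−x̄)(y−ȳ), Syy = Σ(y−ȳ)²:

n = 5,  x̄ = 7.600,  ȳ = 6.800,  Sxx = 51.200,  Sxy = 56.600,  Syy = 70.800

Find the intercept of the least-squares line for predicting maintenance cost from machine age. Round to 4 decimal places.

-1.6016

b = Sxy/Sxx = 56.6/51.2 = 1.105469
a = ȳ − b·x̄ = 6.8 − 1.105469·7.6 = -1.601562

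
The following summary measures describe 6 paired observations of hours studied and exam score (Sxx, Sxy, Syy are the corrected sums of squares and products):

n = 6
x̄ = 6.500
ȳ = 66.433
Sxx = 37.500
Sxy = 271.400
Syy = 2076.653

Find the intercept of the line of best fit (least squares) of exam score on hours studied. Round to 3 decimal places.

b = Sxy/Sxx = 271.4/37.5 = 7.237333
a = ȳ − b·x̄ = 66.433 − 7.237333·6.5 = 19.390333

19.390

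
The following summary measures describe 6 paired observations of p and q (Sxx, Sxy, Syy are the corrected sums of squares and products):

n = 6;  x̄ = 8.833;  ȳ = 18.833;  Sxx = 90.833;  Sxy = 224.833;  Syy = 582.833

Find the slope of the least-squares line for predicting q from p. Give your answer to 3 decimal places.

b = Sxy/Sxx = 224.833/90.833 = 2.475235

2.475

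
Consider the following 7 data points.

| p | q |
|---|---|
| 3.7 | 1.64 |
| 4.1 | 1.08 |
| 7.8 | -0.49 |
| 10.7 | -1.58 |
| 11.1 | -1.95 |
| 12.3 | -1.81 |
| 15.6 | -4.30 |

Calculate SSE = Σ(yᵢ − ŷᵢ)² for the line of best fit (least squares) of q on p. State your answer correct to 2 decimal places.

n = 7, Σx = 65.3, Σy = -7.41, Σxy = -121.22, Σx² = 723.69, Σy² = 32.1611
Sxx = Σx² − (Σx)²/n = 723.69 − 609.155714 = 114.534286
Sxy = Σxy − (Σx)(Σy)/n = -121.22 − (-69.124714) = -52.095286
Syy = Σy² − (Σy)²/n = 32.1611 − 7.844014 = 24.317086
b = Sxy/Sxx = -52.095286/114.534286 = -0.454844
SSE = Syy − b·Sxy = 24.317086 − (-0.454844)·(-52.095286) = 0.621833

0.62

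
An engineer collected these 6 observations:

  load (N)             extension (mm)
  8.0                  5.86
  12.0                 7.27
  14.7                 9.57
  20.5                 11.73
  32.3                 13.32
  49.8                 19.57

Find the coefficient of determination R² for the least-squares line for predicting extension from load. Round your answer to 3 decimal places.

n = 6, Σx = 137.3, Σy = 67.32, Σxy = 1920.086, Σx² = 4367.67, Σy² = 876.7776
Sxx = Σx² − (Σx)²/n = 4367.67 − 3141.881667 = 1225.788333
Sxy = Σxy − (Σx)(Σy)/n = 1920.086 − 1540.506 = 379.58
Syy = Σy² − (Σy)²/n = 876.7776 − 755.3304 = 121.4472
R² = Sxy²/(Sxx·Syy) = (379.58)²/(1225.788333·121.4472) = 0.967840

0.968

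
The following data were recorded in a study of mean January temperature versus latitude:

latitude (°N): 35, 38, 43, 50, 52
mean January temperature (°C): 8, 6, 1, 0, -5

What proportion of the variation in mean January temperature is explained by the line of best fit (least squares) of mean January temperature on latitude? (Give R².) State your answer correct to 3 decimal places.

0.913

n = 5, Σx = 218, Σy = 10, Σxy = 291, Σx² = 9722, Σy² = 126
Sxx = Σx² − (Σx)²/n = 9722 − 9504.8 = 217.2
Sxy = Σxy − (Σx)(Σy)/n = 291 − 436 = -145
Syy = Σy² − (Σy)²/n = 126 − 20 = 106
R² = Sxy²/(Sxx·Syy) = (-145)²/(217.2·106) = 0.913209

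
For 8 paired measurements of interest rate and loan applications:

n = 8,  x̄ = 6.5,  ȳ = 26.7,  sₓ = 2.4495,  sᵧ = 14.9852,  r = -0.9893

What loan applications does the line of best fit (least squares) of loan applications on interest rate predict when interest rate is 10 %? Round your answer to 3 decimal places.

5.517

b = r · sᵧ/sₓ = -0.9893 · 14.9852/2.4495 = -6.052198
a = ȳ − b·x̄ = 26.7 − (-6.052198)·6.5 = 66.039285
ŷ(10) = a + b·10 = 66.039285 + (-6.052198)·10 = 5.517308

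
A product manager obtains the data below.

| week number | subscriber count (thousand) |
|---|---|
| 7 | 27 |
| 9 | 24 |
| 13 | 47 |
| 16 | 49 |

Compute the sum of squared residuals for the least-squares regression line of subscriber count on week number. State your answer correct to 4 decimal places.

74.0000

n = 4, Σx = 45, Σy = 147, Σxy = 1800, Σx² = 555, Σy² = 5915
Sxx = Σx² − (Σx)²/n = 555 − 506.25 = 48.75
Sxy = Σxy − (Σx)(Σy)/n = 1800 − 1653.75 = 146.25
Syy = Σy² − (Σy)²/n = 5915 − 5402.25 = 512.75
b = Sxy/Sxx = 146.25/48.75 = 3
SSE = Syy − b·Sxy = 512.75 − 3·146.25 = 74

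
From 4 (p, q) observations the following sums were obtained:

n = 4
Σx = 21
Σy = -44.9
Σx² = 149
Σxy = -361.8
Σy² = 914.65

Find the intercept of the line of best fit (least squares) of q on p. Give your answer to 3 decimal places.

Sxx = Σx² − (Σx)²/n = 149 − 110.25 = 38.75
Sxy = Σxy − (Σx)(Σy)/n = -361.8 − (-235.725) = -126.075
b = Sxy/Sxx = -126.075/38.75 = -3.253548
a = ȳ − b·x̄ = -11.225 − (-3.253548)·5.25 = 5.856129

5.856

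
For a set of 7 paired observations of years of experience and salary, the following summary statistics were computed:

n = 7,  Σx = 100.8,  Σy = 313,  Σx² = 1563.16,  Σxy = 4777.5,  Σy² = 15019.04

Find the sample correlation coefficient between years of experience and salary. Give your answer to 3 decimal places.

0.800

Sxx = Σx² − (Σx)²/n = 1563.16 − 1451.52 = 111.64
Sxy = Σxy − (Σx)(Σy)/n = 4777.5 − 4507.2 = 270.3
Syy = Σy² − (Σy)²/n = 15019.04 − 13995.571429 = 1023.468571
r = Sxy/√(Sxx·Syy) = 270.3/√(114260.031314) = 270.3/338.023714 = 0.799648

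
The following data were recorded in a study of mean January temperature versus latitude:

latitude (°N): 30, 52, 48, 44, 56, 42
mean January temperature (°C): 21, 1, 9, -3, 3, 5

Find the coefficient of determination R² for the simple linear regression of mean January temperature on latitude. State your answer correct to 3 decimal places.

0.511

n = 6, Σx = 272, Σy = 36, Σxy = 1360, Σx² = 12744, Σy² = 566
Sxx = Σx² − (Σx)²/n = 12744 − 12330.666667 = 413.333333
Sxy = Σxy − (Σx)(Σy)/n = 1360 − 1632 = -272
Syy = Σy² − (Σy)²/n = 566 − 216 = 350
R² = Sxy²/(Sxx·Syy) = (-272)²/(413.333333·350) = 0.511410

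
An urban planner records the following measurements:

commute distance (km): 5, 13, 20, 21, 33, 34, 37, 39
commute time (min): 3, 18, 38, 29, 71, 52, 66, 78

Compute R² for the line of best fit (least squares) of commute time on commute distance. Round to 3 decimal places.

n = 8, Σx = 202, Σy = 355, Σxy = 11213, Σx² = 6170, Σy² = 20803
Sxx = Σx² − (Σx)²/n = 6170 − 5100.5 = 1069.5
Sxy = Σxy − (Σx)(Σy)/n = 11213 − 8963.75 = 2249.25
Syy = Σy² − (Σy)²/n = 20803 − 15753.125 = 5049.875
R² = Sxy²/(Sxx·Syy) = (2249.25)²/(1069.5·5049.875) = 0.936729

0.937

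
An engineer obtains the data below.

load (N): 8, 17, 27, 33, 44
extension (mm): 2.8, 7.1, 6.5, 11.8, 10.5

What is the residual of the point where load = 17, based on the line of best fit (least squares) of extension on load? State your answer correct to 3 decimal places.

n = 5, Σx = 129, Σy = 38.7, Σxy = 1170, Σx² = 4107
Sxx = Σx² − (Σx)²/n = 4107 − 3328.2 = 778.8
Sxy = Σxy − (Σx)(Σy)/n = 1170 − 998.46 = 171.54
b = Sxy/Sxx = 171.54/778.8 = 0.220262
a = ȳ − b·x̄ = 7.74 − 0.220262·25.8 = 2.057242
ŷ(17) = 2.057242 + 0.220262·17 = 5.801695
residual = y − ŷ = 7.1 − 5.801695 = 1.298305

1.298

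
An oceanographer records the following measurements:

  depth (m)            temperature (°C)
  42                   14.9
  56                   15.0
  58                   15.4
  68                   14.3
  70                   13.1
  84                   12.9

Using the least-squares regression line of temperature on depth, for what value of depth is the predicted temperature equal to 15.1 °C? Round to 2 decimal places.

48.88

n = 6, Σx = 378, Σy = 85.6, Σxy = 5332, Σx² = 24844
Sxx = Σx² − (Σx)²/n = 24844 − 23814 = 1030
Sxy = Σxy − (Σx)(Σy)/n = 5332 − 5392.8 = -60.8
b = Sxy/Sxx = -60.8/1030 = -0.059029
a = ȳ − b·x̄ = 14.266667 − (-0.059029)·63 = 17.985502
Set a + b·x = 15.1: x = (15.1 − 17.985502) / (-0.059029) = 48.882675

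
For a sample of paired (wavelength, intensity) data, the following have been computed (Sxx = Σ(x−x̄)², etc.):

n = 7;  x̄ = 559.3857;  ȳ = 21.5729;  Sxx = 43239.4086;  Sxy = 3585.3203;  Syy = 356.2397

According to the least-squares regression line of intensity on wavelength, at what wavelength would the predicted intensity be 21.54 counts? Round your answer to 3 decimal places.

b = Sxy/Sxx = 3585.3203/43239.4086 = 0.082918
a = ȳ − b·x̄ = 21.5729 − 0.082918·559.3857 = -24.810179
Set a + b·x = 21.54: x = (21.54 − (-24.810179)) / 0.082918 = 558.988922

558.989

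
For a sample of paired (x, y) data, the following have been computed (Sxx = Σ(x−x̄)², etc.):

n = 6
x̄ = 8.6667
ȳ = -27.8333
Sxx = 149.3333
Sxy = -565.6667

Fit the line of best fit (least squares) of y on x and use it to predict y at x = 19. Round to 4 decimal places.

-66.9753

b = Sxy/Sxx = -565.6667/149.3333 = -3.787947
a = ȳ − b·x̄ = -27.8333 − (-3.787947)·8.6667 = 4.995705
ŷ(19) = a + b·19 = 4.995705 + (-3.787947)·19 = -66.975298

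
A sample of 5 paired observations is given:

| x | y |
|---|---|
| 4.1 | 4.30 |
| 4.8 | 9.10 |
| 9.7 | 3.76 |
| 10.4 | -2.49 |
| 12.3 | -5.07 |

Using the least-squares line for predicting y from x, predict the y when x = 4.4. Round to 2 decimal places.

7.07

n = 5, Σx = 41.3, Σy = 9.6, Σxy = 9.525, Σx² = 393.39
Sxx = Σx² − (Σx)²/n = 393.39 − 341.138 = 52.252
Sxy = Σxy − (Σx)(Σy)/n = 9.525 − 79.296 = -69.771
b = Sxy/Sxx = -69.771/52.252 = -1.335279
a = ȳ − b·x̄ = 1.92 − (-1.335279)·8.26 = 12.949405
ŷ(4.4) = a + b·4.4 = 12.949405 + (-1.335279)·4.4 = 7.074177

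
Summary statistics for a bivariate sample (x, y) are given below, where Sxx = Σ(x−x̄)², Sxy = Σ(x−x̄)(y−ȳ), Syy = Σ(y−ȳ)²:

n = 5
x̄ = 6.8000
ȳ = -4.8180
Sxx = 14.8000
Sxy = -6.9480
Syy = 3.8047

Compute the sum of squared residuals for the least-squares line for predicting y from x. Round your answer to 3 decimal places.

b = Sxy/Sxx = -6.948/14.8 = -0.469459
SSE = Syy − b·Sxy = 3.8047 − (-0.469459)·(-6.948) = 0.542896

0.543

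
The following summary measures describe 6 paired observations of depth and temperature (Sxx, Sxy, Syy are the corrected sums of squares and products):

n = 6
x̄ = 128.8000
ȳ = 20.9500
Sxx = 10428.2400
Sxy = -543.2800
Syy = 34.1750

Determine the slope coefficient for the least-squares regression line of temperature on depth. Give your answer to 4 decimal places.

-0.0521

b = Sxy/Sxx = -543.28/10428.24 = -0.052097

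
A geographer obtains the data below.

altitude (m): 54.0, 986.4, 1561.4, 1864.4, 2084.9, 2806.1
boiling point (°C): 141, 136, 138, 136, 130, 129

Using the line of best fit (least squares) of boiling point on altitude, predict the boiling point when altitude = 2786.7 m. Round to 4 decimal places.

129.7301

n = 6, Σx = 9357.2, Σy = 810, Σxy = 1243819.9, Σx² = 19110863.5
Sxx = Σx² − (Σx)²/n = 19110863.5 − 14592865.306667 = 4517998.193333
Sxy = Σxy − (Σx)(Σy)/n = 1243819.9 − 1263222 = -19402.1
b = Sxy/Sxx = -19402.1/4517998.193333 = -0.004294
a = ȳ − b·x̄ = 135 − (-0.004294)·1559.533333 = 141.697263
ŷ(2786.7) = a + b·2786.7 = 141.697263 + (-0.004294)·2786.7 = 129.730053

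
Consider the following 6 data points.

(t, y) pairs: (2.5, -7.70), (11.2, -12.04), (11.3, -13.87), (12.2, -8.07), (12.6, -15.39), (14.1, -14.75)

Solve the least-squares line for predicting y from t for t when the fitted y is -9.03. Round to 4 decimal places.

5.2351

n = 6, Σx = 63.9, Σy = -71.82, Σxy = -811.172, Σx² = 765.79
Sxx = Σx² − (Σx)²/n = 765.79 − 680.535 = 85.255
Sxy = Σxy − (Σx)(Σy)/n = -811.172 − (-764.883) = -46.289
b = Sxy/Sxx = -46.289/85.255 = -0.542948
a = ȳ − b·x̄ = -11.97 − (-0.542948)·10.65 = -6.187608
Set a + b·x = -9.03: x = (-9.03 − (-6.187608)) / (-0.542948) = 5.235113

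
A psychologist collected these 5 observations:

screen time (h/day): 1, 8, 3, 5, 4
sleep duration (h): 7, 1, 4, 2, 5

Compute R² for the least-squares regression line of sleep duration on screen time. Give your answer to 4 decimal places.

0.8507

n = 5, Σx = 21, Σy = 19, Σxy = 57, Σx² = 115, Σy² = 95
Sxx = Σx² − (Σx)²/n = 115 − 88.2 = 26.8
Sxy = Σxy − (Σx)(Σy)/n = 57 − 79.8 = -22.8
Syy = Σy² − (Σy)²/n = 95 − 72.2 = 22.8
R² = Sxy²/(Sxx·Syy) = (-22.8)²/(26.8·22.8) = 0.850746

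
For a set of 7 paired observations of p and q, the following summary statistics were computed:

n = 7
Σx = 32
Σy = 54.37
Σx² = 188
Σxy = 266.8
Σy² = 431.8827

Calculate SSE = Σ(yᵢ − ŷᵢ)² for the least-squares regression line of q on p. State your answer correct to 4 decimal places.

Sxx = Σx² − (Σx)²/n = 188 − 146.285714 = 41.714286
Sxy = Σxy − (Σx)(Σy)/n = 266.8 − 248.548571 = 18.251429
Syy = Σy² − (Σy)²/n = 431.8827 − 422.299557 = 9.583143
b = Sxy/Sxx = 18.251429/41.714286 = 0.437534
SSE = Syy − b·Sxy = 9.583143 − 0.437534·18.251429 = 1.597518

1.5975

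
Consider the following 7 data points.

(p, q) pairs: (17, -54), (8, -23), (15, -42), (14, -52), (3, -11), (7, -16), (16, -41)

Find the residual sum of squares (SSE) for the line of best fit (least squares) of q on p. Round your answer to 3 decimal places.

n = 7, Σx = 80, Σy = -239, Σxy = -3261, Σx² = 1088, Σy² = 9971
Sxx = Σx² − (Σx)²/n = 1088 − 914.285714 = 173.714286
Sxy = Σxy − (Σx)(Σy)/n = -3261 − (-2731.428571) = -529.571429
Syy = Σy² − (Σy)²/n = 9971 − 8160.142857 = 1810.857143
b = Sxy/Sxx = -529.571429/173.714286 = -3.048520
SSE = Syy − b·Sxy = 1810.857143 − (-3.048520)·(-529.571429) = 196.448191

196.448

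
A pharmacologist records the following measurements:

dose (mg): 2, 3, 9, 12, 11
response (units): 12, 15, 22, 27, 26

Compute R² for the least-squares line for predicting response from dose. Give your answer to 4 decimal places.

0.9891

n = 5, Σx = 37, Σy = 102, Σxy = 877, Σx² = 359, Σy² = 2258
Sxx = Σx² − (Σx)²/n = 359 − 273.8 = 85.2
Sxy = Σxy − (Σx)(Σy)/n = 877 − 754.8 = 122.2
Syy = Σy² − (Σy)²/n = 2258 − 2080.8 = 177.2
R² = Sxy²/(Sxx·Syy) = (122.2)²/(85.2·177.2) = 0.989097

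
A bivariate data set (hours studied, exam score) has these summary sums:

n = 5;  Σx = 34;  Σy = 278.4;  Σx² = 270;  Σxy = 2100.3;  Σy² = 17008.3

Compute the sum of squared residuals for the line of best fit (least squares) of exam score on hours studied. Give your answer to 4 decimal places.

Sxx = Σx² − (Σx)²/n = 270 − 231.2 = 38.8
Sxy = Σxy − (Σx)(Σy)/n = 2100.3 − 1893.12 = 207.18
Syy = Σy² − (Σy)²/n = 17008.3 − 15501.312 = 1506.988
b = Sxy/Sxx = 207.18/38.8 = 5.339691
SSE = Syy − b·Sxy = 1506.988 − 5.339691·207.18 = 400.710876

400.7109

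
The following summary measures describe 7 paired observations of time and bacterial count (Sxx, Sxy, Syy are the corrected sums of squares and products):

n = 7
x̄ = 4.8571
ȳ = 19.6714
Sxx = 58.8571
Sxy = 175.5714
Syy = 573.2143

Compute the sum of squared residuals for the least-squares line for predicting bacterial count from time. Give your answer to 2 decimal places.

49.48

b = Sxy/Sxx = 175.5714/58.8571 = 2.983011
SSE = Syy − b·Sxy = 573.2143 − 2.983011·175.5714 = 49.482813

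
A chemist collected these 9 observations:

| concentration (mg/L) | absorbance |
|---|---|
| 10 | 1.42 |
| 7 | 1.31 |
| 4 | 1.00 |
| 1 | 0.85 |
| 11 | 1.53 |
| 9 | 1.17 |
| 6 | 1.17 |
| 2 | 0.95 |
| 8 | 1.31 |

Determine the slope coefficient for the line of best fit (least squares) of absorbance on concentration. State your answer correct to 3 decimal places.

n = 9, Σx = 58, Σy = 10.71, Σxy = 74.98, Σx² = 472
Sxx = Σx² − (Σx)²/n = 472 − 373.777778 = 98.222222
Sxy = Σxy − (Σx)(Σy)/n = 74.98 − 69.02 = 5.96
b = Sxy/Sxx = 5.96/98.222222 = 0.060679

0.061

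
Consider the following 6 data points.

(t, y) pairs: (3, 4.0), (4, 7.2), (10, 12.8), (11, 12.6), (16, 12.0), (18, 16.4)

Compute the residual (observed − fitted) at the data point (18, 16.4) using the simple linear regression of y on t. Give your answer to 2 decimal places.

n = 6, Σx = 62, Σy = 65, Σxy = 794.6, Σx² = 826
Sxx = Σx² − (Σx)²/n = 826 − 640.666667 = 185.333333
Sxy = Σxy − (Σx)(Σy)/n = 794.6 − 671.666667 = 122.933333
b = Sxy/Sxx = 122.933333/185.333333 = 0.663309
a = ȳ − b·x̄ = 10.833333 − 0.663309·10.333333 = 3.979137
ŷ(18) = 3.979137 + 0.663309·18 = 15.918705
residual = y − ŷ = 16.4 − 15.918705 = 0.481295

0.48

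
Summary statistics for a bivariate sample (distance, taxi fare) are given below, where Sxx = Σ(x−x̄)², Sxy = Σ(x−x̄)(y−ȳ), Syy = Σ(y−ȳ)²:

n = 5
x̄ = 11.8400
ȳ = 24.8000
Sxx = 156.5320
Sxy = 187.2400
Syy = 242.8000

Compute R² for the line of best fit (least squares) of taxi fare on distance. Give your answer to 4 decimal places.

0.9225

R² = Sxy²/(Sxx·Syy) = (187.24)²/(156.532·242.8) = 0.922456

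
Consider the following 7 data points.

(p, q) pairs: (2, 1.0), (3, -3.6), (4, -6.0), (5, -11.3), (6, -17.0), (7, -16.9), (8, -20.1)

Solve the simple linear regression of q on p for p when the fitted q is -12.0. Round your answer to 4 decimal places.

5.4004

n = 7, Σx = 35, Σy = -73.9, Σxy = -470.4, Σx² = 203
Sxx = Σx² − (Σx)²/n = 203 − 175 = 28
Sxy = Σxy − (Σx)(Σy)/n = -470.4 − (-369.5) = -100.9
b = Sxy/Sxx = -100.9/28 = -3.603571
a = ȳ − b·x̄ = -10.557143 − (-3.603571)·5 = 7.460714
Set a + b·x = -12.0: x = (-12.0 − 7.460714) / (-3.603571) = 5.400396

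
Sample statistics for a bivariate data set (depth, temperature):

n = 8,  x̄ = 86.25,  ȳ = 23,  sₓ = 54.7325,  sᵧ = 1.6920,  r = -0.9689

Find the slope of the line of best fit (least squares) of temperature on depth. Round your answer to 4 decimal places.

b = r · sᵧ/sₓ = -0.9689 · 1.692/54.7325 = -0.029953

-0.0300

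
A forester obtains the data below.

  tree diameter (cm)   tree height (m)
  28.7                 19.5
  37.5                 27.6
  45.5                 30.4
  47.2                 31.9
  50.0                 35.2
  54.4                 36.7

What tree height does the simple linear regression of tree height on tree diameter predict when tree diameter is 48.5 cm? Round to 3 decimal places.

33.245

n = 6, Σx = 263.3, Σy = 181.3, Σxy = 8240.01, Σx² = 11987.39
Sxx = Σx² − (Σx)²/n = 11987.39 − 11554.481667 = 432.908333
Sxy = Σxy − (Σx)(Σy)/n = 8240.01 − 7956.048333 = 283.961667
b = Sxy/Sxx = 283.961667/432.908333 = 0.655939
a = ȳ − b·x̄ = 30.216667 − 0.655939·43.883333 = 1.431856
ŷ(48.5) = a + b·48.5 = 1.431856 + 0.655939·48.5 = 33.244921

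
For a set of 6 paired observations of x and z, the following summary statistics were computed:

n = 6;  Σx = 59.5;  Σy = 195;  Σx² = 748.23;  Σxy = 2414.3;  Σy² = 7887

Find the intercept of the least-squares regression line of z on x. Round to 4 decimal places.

Sxx = Σx² − (Σx)²/n = 748.23 − 590.041667 = 158.188333
Sxy = Σxy − (Σx)(Σy)/n = 2414.3 − 1933.75 = 480.55
b = Sxy/Sxx = 480.55/158.188333 = 3.037835
a = ȳ − b·x̄ = 32.5 − 3.037835·9.916667 = 2.374806

2.3748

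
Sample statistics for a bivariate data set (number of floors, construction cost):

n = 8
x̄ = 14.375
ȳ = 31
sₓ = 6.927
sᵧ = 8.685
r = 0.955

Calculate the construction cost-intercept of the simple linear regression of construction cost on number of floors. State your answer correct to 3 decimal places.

13.788

b = r · sᵧ/sₓ = 0.955 · 8.685/6.927 = 1.197369
a = ȳ − b·x̄ = 31 − 1.197369·14.375 = 13.787821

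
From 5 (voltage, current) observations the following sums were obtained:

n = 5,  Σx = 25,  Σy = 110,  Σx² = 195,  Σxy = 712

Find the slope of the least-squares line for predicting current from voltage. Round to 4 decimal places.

Sxx = Σx² − (Σx)²/n = 195 − 125 = 70
Sxy = Σxy − (Σx)(Σy)/n = 712 − 550 = 162
b = Sxy/Sxx = 162/70 = 2.314286

2.3143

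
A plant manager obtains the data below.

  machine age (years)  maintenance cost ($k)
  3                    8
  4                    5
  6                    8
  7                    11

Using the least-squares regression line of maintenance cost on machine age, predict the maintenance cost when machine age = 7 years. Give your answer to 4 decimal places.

n = 4, Σx = 20, Σy = 32, Σxy = 169, Σx² = 110
Sxx = Σx² − (Σx)²/n = 110 − 100 = 10
Sxy = Σxy − (Σx)(Σy)/n = 169 − 160 = 9
b = Sxy/Sxx = 9/10 = 0.9
a = ȳ − b·x̄ = 8 − 0.9·5 = 3.5
ŷ(7) = a + b·7 = 3.5 + 0.9·7 = 9.8

9.8000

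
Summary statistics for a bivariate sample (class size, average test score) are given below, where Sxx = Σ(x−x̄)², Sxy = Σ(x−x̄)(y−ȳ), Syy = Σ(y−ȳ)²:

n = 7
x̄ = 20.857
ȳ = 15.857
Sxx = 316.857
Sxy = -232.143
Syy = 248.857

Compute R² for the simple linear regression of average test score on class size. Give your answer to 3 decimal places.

R² = Sxy²/(Sxx·Syy) = (-232.143)²/(316.857·248.857) = 0.683436

0.683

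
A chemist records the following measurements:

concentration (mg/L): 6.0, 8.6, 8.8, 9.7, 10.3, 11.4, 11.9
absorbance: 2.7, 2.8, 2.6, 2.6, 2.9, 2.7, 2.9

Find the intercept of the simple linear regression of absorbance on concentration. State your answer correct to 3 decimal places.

n = 7, Σx = 66.7, Σy = 19.2, Σxy = 183.54, Σx² = 659.15
Sxx = Σx² − (Σx)²/n = 659.15 − 635.555714 = 23.594286
Sxy = Σxy − (Σx)(Σy)/n = 183.54 − 182.948571 = 0.591429
b = Sxy/Sxx = 0.591429/23.594286 = 0.025067
a = ȳ − b·x̄ = 2.742857 − 0.025067·9.528571 = 2.504008

2.504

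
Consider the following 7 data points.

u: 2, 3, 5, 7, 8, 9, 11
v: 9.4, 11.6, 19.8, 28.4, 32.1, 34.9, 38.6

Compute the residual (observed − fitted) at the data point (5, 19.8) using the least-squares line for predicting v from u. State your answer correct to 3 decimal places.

n = 7, Σx = 45, Σy = 174.8, Σxy = 1346.9, Σx² = 353
Sxx = Σx² − (Σx)²/n = 353 − 289.285714 = 63.714286
Sxy = Σxy − (Σx)(Σy)/n = 1346.9 − 1123.714286 = 223.185714
b = Sxy/Sxx = 223.185714/63.714286 = 3.502915
a = ȳ − b·x̄ = 24.971429 − 3.502915·6.428571 = 2.452691
ŷ(5) = 2.452691 + 3.502915·5 = 19.967265
residual = y − ŷ = 19.8 − 19.967265 = -0.167265

-0.167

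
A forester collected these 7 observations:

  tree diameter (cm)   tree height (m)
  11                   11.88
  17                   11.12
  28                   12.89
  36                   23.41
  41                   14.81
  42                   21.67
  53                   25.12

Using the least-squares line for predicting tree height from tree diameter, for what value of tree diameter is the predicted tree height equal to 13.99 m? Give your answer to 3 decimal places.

22.613

n = 7, Σx = 228, Σy = 120.9, Σxy = 4372.11, Σx² = 8744
Sxx = Σx² − (Σx)²/n = 8744 − 7426.285714 = 1317.714286
Sxy = Σxy − (Σx)(Σy)/n = 4372.11 − 3937.885714 = 434.224286
b = Sxy/Sxx = 434.224286/1317.714286 = 0.329528
a = ȳ − b·x̄ = 17.271429 − 0.329528·32.571429 = 6.538218
Set a + b·x = 13.99: x = (13.99 − 6.538218) / 0.329528 = 22.613475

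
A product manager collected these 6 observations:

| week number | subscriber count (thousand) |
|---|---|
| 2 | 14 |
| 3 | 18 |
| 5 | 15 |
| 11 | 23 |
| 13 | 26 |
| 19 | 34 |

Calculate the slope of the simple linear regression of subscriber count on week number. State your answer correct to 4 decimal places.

1.1125

n = 6, Σx = 53, Σy = 130, Σxy = 1394, Σx² = 689
Sxx = Σx² − (Σx)²/n = 689 − 468.166667 = 220.833333
Sxy = Σxy − (Σx)(Σy)/n = 1394 − 1148.333333 = 245.666667
b = Sxy/Sxx = 245.666667/220.833333 = 1.112453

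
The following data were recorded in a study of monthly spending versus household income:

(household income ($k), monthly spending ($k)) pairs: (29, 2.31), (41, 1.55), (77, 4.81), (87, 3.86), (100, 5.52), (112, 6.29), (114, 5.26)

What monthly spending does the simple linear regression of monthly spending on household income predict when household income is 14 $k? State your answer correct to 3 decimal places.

n = 7, Σx = 560, Σy = 29.6, Σxy = 2692.85, Σx² = 51560
Sxx = Σx² − (Σx)²/n = 51560 − 44800 = 6760
Sxy = Σxy − (Σx)(Σy)/n = 2692.85 − 2368 = 324.85
b = Sxy/Sxx = 324.85/6760 = 0.048055
a = ȳ − b·x̄ = 4.228571 − 0.048055·80 = 0.384193
ŷ(14) = a + b·14 = 0.384193 + 0.048055·14 = 1.056959

1.057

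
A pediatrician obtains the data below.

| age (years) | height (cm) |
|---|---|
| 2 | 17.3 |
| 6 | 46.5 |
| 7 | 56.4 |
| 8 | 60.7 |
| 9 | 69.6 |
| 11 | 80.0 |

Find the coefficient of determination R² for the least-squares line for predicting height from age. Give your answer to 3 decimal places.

0.994

n = 6, Σx = 43, Σy = 330.5, Σxy = 2700.4, Σx² = 355, Σy² = 20571.15
Sxx = Σx² − (Σx)²/n = 355 − 308.166667 = 46.833333
Sxy = Σxy − (Σx)(Σy)/n = 2700.4 − 2368.583333 = 331.816667
Syy = Σy² − (Σy)²/n = 20571.15 − 18205.041667 = 2366.108333
R² = Sxy²/(Sxx·Syy) = (331.816667)²/(46.833333·2366.108333) = 0.993589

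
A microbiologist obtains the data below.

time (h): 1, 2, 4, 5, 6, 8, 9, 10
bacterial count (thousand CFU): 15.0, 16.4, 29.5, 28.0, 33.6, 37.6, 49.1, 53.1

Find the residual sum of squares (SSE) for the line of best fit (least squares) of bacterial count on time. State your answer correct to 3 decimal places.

56.491

n = 8, Σx = 45, Σy = 262.3, Σxy = 1781.1, Σx² = 327, Σy² = 9921.35
Sxx = Σx² − (Σx)²/n = 327 − 253.125 = 73.875
Sxy = Σxy − (Σx)(Σy)/n = 1781.1 − 1475.4375 = 305.6625
Syy = Σy² − (Σy)²/n = 9921.35 − 8600.16125 = 1321.18875
b = Sxy/Sxx = 305.6625/73.875 = 4.137563
SSE = Syy − b·Sxy = 1321.18875 − 4.137563·305.6625 = 56.490761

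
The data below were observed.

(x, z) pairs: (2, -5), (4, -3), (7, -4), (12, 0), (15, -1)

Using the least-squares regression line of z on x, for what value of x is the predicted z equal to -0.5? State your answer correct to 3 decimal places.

n = 5, Σx = 40, Σy = -13, Σxy = -65, Σx² = 438
Sxx = Σx² − (Σx)²/n = 438 − 320 = 118
Sxy = Σxy − (Σx)(Σy)/n = -65 − (-104) = 39
b = Sxy/Sxx = 39/118 = 0.330508
a = ȳ − b·x̄ = -2.6 − 0.330508·8 = -5.244068
Set a + b·x = -0.5: x = (-0.5 − (-5.244068)) / 0.330508 = 14.353846

14.354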